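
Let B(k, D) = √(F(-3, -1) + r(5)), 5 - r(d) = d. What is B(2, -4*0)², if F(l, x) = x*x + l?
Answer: -2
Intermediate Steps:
F(l, x) = l + x² (F(l, x) = x² + l = l + x²)
r(d) = 5 - d
B(k, D) = I*√2 (B(k, D) = √((-3 + (-1)²) + (5 - 1*5)) = √((-3 + 1) + (5 - 5)) = √(-2 + 0) = √(-2) = I*√2)
B(2, -4*0)² = (I*√2)² = -2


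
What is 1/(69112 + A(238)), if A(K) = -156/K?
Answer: 119/8224250 ≈ 1.4469e-5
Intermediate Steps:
1/(69112 + A(238)) = 1/(69112 - 156/238) = 1/(69112 - 156*1/238) = 1/(69112 - 78/119) = 1/(8224250/119) = 119/8224250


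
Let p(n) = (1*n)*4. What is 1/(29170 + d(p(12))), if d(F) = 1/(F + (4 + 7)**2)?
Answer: 169/4929731 ≈ 3.4282e-5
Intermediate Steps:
p(n) = 4*n (p(n) = n*4 = 4*n)
d(F) = 1/(121 + F) (d(F) = 1/(F + 11**2) = 1/(F + 121) = 1/(121 + F))
1/(29170 + d(p(12))) = 1/(29170 + 1/(121 + 4*12)) = 1/(29170 + 1/(121 + 48)) = 1/(29170 + 1/169) = 1/(4929731/169) = 169/4929731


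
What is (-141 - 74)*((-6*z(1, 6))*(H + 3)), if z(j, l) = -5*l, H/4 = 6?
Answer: -1044900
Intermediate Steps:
H = 24 (H = 4*6 = 24)
(-141 - 74)*((-6*z(1, 6))*(H + 3)) = (-141 - 74)*((-(-30)*6)*(24 + 3)) = -215*(-6*(-30))*27 = -38700*27 = -215*4860 = -1044900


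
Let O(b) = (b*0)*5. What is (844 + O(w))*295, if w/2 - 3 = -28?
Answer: 248980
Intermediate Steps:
w = -50 (w = 6 + 2*(-28) = 6 - 56 = -50)
O(b) = 0 (O(b) = 0*5 = 0)
(844 + O(w))*295 = (844 + 0)*295 = 844*295 = 248980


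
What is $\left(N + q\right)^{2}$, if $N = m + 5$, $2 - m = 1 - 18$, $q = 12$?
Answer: $1296$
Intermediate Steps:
$m = 19$ ($m = 2 - \left(1 - 18\right) = 2 - -17 = 2 + 17 = 19$)
$N = 24$ ($N = 19 + 5 = 24$)
$\left(N + q\right)^{2} = \left(24 + 12\right)^{2} = 36^{2} = 1296$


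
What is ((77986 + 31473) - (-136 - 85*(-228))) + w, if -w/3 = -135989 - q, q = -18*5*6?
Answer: 496562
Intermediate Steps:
q = -540 (q = -90*6 = -540)
w = 406347 (w = -3*(-135989 - 1*(-540)) = -3*(-135989 + 540) = -3*(-135449) = 406347)
((77986 + 31473) - (-136 - 85*(-228))) + w = ((77986 + 31473) - (-136 - 85*(-228))) + 406347 = (109459 - (-136 + 19380)) + 406347 = (109459 - 1*19244) + 406347 = (109459 - 19244) + 406347 = 90215 + 406347 = 496562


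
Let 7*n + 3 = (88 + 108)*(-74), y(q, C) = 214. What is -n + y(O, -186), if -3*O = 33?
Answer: 16005/7 ≈ 2286.4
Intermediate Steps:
O = -11 (O = -⅓*33 = -11)
n = -14507/7 (n = -3/7 + ((88 + 108)*(-74))/7 = -3/7 + (196*(-74))/7 = -3/7 + (⅐)*(-14504) = -3/7 - 2072 = -14507/7 ≈ -2072.4)
-n + y(O, -186) = -1*(-14507/7) + 214 = 14507/7 + 214 = 16005/7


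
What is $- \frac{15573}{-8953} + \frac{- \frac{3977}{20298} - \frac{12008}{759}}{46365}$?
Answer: $\frac{3707234494257653}{2131732065777930} \approx 1.7391$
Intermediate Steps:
$- \frac{15573}{-8953} + \frac{- \frac{3977}{20298} - \frac{12008}{759}}{46365} = \left(-15573\right) \left(- \frac{1}{8953}\right) + \left(\left(-3977\right) \frac{1}{20298} - \frac{12008}{759}\right) \frac{1}{46365} = \frac{15573}{8953} + \left(- \frac{3977}{20298} - \frac{12008}{759}\right) \frac{1}{46365} = \frac{15573}{8953} - \frac{82252309}{238102542810} = \frac{3707234494257653}{2131732065777930}$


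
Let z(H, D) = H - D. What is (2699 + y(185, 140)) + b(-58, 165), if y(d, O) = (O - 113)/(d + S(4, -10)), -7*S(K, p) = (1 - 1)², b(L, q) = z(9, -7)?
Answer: 502302/185 ≈ 2715.1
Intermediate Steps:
b(L, q) = 16 (b(L, q) = 9 - 1*(-7) = 9 + 7 = 16)
S(K, p) = 0 (S(K, p) = -(1 - 1)²/7 = -⅐*0² = -⅐*0 = 0)
y(d, O) = (-113 + O)/d (y(d, O) = (O - 113)/(d + 0) = (-113 + O)/d)
(2699 + y(185, 140)) + b(-58, 165) = (2699 + (-113 + 140)/185) + 16 = (2699 + (1/185)*27) + 16 = (2699 + 27/185) + 16 = 499342/185 + 16 = 502302/185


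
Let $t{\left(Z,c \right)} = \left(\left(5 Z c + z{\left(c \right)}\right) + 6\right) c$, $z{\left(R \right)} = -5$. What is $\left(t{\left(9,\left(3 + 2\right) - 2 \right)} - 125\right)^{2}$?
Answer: $80089$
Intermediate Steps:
$t{\left(Z,c \right)} = c \left(1 + 5 Z c\right)$ ($t{\left(Z,c \right)} = \left(\left(5 Z c - 5\right) + 6\right) c = \left(\left(-5 + 5 Z c\right) + 6\right) c = \left(1 + 5 Z c\right) c = c \left(1 + 5 Z c\right)$)
$\left(t{\left(9,\left(3 + 2\right) - 2 \right)} - 125\right)^{2} = \left(\left(\left(3 + 2\right) - 2\right) \left(1 + 5 \cdot 9 \left(\left(3 + 2\right) - 2\right)\right) - 125\right)^{2} = \left(\left(5 - 2\right) \left(1 + 5 \cdot 9 \left(5 - 2\right)\right) - 125\right)^{2} = \left(3 \left(1 + 5 \cdot 9 \cdot 3\right) - 125\right)^{2} = \left(3 \left(1 + 135\right) - 125\right)^{2} = \left(3 \cdot 136 - 125\right)^{2} = \left(408 - 125\right)^{2} = 283^{2} = 80089$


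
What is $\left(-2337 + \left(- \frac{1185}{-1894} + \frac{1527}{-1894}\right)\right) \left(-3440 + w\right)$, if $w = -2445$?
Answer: $\frac{13025329350}{947} \approx 1.3754 \cdot 10^{7}$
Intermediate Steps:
$\left(-2337 + \left(- \frac{1185}{-1894} + \frac{1527}{-1894}\right)\right) \left(-3440 + w\right) = \left(-2337 + \left(- \frac{1185}{-1894} + \frac{1527}{-1894}\right)\right) \left(-3440 - 2445\right) = \left(-2337 + \left(\left(-1185\right) \left(- \frac{1}{1894}\right) + 1527 \left(- \frac{1}{1894}\right)\right)\right) \left(-5885\right) = \left(-2337 + \left(\frac{1185}{1894} - \frac{1527}{1894}\right)\right) \left(-5885\right) = \left(-2337 - \frac{171}{947}\right) \left(-5885\right) = \left(- \frac{2213310}{947}\right) \left(-5885\right) = \frac{13025329350}{947}$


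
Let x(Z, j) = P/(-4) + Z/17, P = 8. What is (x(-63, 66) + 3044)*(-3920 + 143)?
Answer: -195085827/17 ≈ -1.1476e+7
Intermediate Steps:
x(Z, j) = -2 + Z/17 (x(Z, j) = 8/(-4) + Z/17 = 8*(-¼) + Z*(1/17) = -2 + Z/17)
(x(-63, 66) + 3044)*(-3920 + 143) = ((-2 + (1/17)*(-63)) + 3044)*(-3920 + 143) = ((-2 - 63/17) + 3044)*(-3777) = (-97/17 + 3044)*(-3777) = (51651/17)*(-3777) = -195085827/17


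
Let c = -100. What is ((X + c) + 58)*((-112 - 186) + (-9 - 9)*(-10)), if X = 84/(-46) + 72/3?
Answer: 53808/23 ≈ 2339.5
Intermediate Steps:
X = 510/23 (X = 84*(-1/46) + 72*(⅓) = -42/23 + 24 = 510/23 ≈ 22.174)
((X + c) + 58)*((-112 - 186) + (-9 - 9)*(-10)) = ((510/23 - 100) + 58)*((-112 - 186) + (-9 - 9)*(-10)) = (-1790/23 + 58)*(-298 - 18*(-10)) = -456*(-298 + 180)/23 = -456/23*(-118) = 53808/23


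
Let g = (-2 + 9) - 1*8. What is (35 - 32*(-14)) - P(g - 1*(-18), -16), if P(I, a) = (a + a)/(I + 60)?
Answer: 37223/77 ≈ 483.42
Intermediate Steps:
g = -1 (g = 7 - 8 = -1)
P(I, a) = 2*a/(60 + I) (P(I, a) = (2*a)/(60 + I) = 2*a/(60 + I))
(35 - 32*(-14)) - P(g - 1*(-18), -16) = (35 - 32*(-14)) - 2*(-16)/(60 + (-1 - 1*(-18))) = (35 + 448) - 2*(-16)/(60 + (-1 + 18)) = 483 - 2*(-16)/(60 + 17) = 483 - 2*(-16)/77 = 483 - 1*(-32/77) = 483 + 32/77 = 37223/77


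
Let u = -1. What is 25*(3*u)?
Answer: -75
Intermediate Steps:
25*(3*u) = 25*(3*(-1)) = 25*(-3) = -75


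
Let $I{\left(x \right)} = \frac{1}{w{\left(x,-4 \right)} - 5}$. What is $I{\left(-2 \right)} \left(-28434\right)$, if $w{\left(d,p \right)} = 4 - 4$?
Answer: $\frac{28434}{5} \approx 5686.8$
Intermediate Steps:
$w{\left(d,p \right)} = 0$
$I{\left(x \right)} = - \frac{1}{5}$ ($I{\left(x \right)} = \frac{1}{0 - 5} = \frac{1}{-5} = - \frac{1}{5}$)
$I{\left(-2 \right)} \left(-28434\right) = \left(- \frac{1}{5}\right) \left(-28434\right) = \frac{28434}{5}$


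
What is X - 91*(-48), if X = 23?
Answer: 4391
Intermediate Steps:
X - 91*(-48) = 23 - 91*(-48) = 23 + 4368 = 4391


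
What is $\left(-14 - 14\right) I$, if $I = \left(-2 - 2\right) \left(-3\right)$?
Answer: $-336$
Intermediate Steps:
$I = 12$ ($I = \left(-4\right) \left(-3\right) = 12$)
$\left(-14 - 14\right) I = \left(-14 - 14\right) 12 = \left(-28\right) 12 = -336$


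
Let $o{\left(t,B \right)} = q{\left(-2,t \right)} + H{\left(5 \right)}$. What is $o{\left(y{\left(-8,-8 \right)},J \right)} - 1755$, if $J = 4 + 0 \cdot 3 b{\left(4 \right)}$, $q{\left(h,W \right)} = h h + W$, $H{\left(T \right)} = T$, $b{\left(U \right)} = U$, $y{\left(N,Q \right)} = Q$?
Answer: $-1754$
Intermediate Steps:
$q{\left(h,W \right)} = W + h^{2}$ ($q{\left(h,W \right)} = h^{2} + W = W + h^{2}$)
$J = 4$ ($J = 4 + 0 \cdot 3 \cdot 4 = 4 + 0 \cdot 4 = 4 + 0 = 4$)
$o{\left(t,B \right)} = 9 + t$ ($o{\left(t,B \right)} = \left(t + \left(-2\right)^{2}\right) + 5 = \left(t + 4\right) + 5 = \left(4 + t\right) + 5 = 9 + t$)
$o{\left(y{\left(-8,-8 \right)},J \right)} - 1755 = \left(9 - 8\right) - 1755 = 1 - 1755 = -1754$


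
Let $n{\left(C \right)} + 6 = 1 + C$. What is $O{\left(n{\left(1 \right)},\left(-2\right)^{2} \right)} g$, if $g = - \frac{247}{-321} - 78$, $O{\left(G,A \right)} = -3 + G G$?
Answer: $- \frac{322283}{321} \approx -1004.0$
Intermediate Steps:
$n{\left(C \right)} = -5 + C$ ($n{\left(C \right)} = -6 + \left(1 + C\right) = -5 + C$)
$O{\left(G,A \right)} = -3 + G^{2}$
$g = - \frac{24791}{321}$ ($g = \left(-247\right) \left(- \frac{1}{321}\right) - 78 = \frac{247}{321} - 78 = - \frac{24791}{321} \approx -77.23$)
$O{\left(n{\left(1 \right)},\left(-2\right)^{2} \right)} g = \left(-3 + \left(-5 + 1\right)^{2}\right) \left(- \frac{24791}{321}\right) = \left(-3 + \left(-4\right)^{2}\right) \left(- \frac{24791}{321}\right) = \left(-3 + 16\right) \left(- \frac{24791}{321}\right) = 13 \left(- \frac{24791}{321}\right) = - \frac{322283}{321}$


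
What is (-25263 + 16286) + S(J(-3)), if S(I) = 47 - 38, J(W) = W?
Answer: -8968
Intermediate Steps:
S(I) = 9
(-25263 + 16286) + S(J(-3)) = (-25263 + 16286) + 9 = -8977 + 9 = -8968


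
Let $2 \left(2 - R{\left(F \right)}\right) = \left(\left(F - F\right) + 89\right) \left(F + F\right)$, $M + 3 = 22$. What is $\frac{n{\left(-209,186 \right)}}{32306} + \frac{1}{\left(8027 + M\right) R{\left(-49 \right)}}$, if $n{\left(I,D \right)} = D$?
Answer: $\frac{3264753067}{567046186794} \approx 0.0057575$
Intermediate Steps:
$M = 19$ ($M = -3 + 22 = 19$)
$R{\left(F \right)} = 2 - 89 F$ ($R{\left(F \right)} = 2 - \frac{\left(\left(F - F\right) + 89\right) \left(F + F\right)}{2} = 2 - \frac{\left(0 + 89\right) 2 F}{2} = 2 - \frac{89 \cdot 2 F}{2} = 2 - \frac{178 F}{2} = 2 - 89 F$)
$\frac{n{\left(-209,186 \right)}}{32306} + \frac{1}{\left(8027 + M\right) R{\left(-49 \right)}} = \frac{186}{32306} + \frac{1}{\left(8027 + 19\right) \left(2 - -4361\right)} = 186 \cdot \frac{1}{32306} + \frac{1}{8046 \left(2 + 4361\right)} = \frac{93}{16153} + \frac{1}{8046 \cdot 4363} = \frac{93}{16153} + \frac{1}{8046} \cdot \frac{1}{4363} = \frac{93}{16153} + \frac{1}{35104698} = \frac{3264753067}{567046186794}$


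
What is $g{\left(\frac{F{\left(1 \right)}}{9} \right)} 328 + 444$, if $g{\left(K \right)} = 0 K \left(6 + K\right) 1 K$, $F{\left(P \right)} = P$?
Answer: $444$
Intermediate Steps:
$g{\left(K \right)} = 0$ ($g{\left(K \right)} = 0 K \left(6 + K\right) K = 0 K = 0$)
$g{\left(\frac{F{\left(1 \right)}}{9} \right)} 328 + 444 = 0 \cdot 328 + 444 = 0 + 444 = 444$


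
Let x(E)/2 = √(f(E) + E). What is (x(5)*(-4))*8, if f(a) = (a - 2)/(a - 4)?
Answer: -128*√2 ≈ -181.02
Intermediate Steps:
f(a) = (-2 + a)/(-4 + a)
x(E) = 2*√(E + (-2 + E)/(-4 + E)) (x(E) = 2*√((-2 + E)/(-4 + E) + E) = 2*√(E + (-2 + E)/(-4 + E)))
(x(5)*(-4))*8 = ((2*√((-2 + 5 + 5*(-4 + 5))/(-4 + 5)))*(-4))*8 = ((2*√((-2 + 5 + 5*1)/1))*(-4))*8 = ((2*√(1*(-2 + 5 + 5)))*(-4))*8 = ((2*√(1*8))*(-4))*8 = ((2*√8)*(-4))*8 = ((2*(2*√2))*(-4))*8 = ((4*√2)*(-4))*8 = -16*√2*8 = -128*√2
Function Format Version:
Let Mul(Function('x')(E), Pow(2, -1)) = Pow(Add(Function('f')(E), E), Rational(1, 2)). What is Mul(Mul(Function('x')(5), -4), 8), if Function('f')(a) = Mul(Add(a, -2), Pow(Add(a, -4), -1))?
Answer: Mul(-128, Pow(2, Rational(1, 2))) ≈ -181.02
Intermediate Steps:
Function('f')(a) = Mul(Pow(Add(-4, a), -1), Add(-2, a)) (Function('f')(a) = Mul(Add(-2, a), Pow(Add(-4, a), -1)) = Mul(Pow(Add(-4, a), -1), Add(-2, a)))
Function('x')(E) = Mul(2, Pow(Add(E, Mul(Pow(Add(-4, E), -1), Add(-2, E))), Rational(1, 2))) (Function('x')(E) = Mul(2, Pow(Add(Mul(Pow(Add(-4, E), -1), Add(-2, E)), E), Rational(1, 2))) = Mul(2, Pow(Add(E, Mul(Pow(Add(-4, E), -1), Add(-2, E))), Rational(1, 2))))
Mul(Mul(Function('x')(5), -4), 8) = Mul(Mul(Mul(2, Pow(Mul(Pow(Add(-4, 5), -1), Add(-2, 5, Mul(5, Add(-4, 5)))), Rational(1, 2))), -4), 8) = Mul(Mul(Mul(2, Pow(Mul(Pow(1, -1), Add(-2, 5, Mul(5, 1))), Rational(1, 2))), -4), 8) = Mul(Mul(Mul(2, Pow(Mul(1, Add(-2, 5, 5)), Rational(1, 2))), -4), 8) = Mul(Mul(Mul(2, Pow(Mul(1, 8), Rational(1, 2))), -4), 8) = Mul(Mul(Mul(2, Pow(8, Rational(1, 2))), -4), 8) = Mul(Mul(Mul(2, Mul(2, Pow(2, Rational(1, 2)))), -4), 8) = Mul(Mul(Mul(4, Pow(2, Rational(1, 2))), -4), 8) = Mul(Mul(-16, Pow(2, Rational(1, 2))), 8) = Mul(-128, Pow(2, Rational(1, 2)))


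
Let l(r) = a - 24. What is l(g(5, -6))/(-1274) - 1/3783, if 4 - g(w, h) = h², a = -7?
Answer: 8923/370734 ≈ 0.024068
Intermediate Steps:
g(w, h) = 4 - h²
l(r) = -31 (l(r) = -7 - 24 = -31)
l(g(5, -6))/(-1274) - 1/3783 = -31/(-1274) - 1/3783 = -31*(-1/1274) - 1*1/3783 = 31/1274 - 1/3783 = 8923/370734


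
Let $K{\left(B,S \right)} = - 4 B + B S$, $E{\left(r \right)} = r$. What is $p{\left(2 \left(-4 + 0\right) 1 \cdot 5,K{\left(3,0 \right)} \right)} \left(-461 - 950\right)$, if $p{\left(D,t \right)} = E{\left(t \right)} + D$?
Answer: $73372$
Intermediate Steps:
$p{\left(D,t \right)} = D + t$ ($p{\left(D,t \right)} = t + D = D + t$)
$p{\left(2 \left(-4 + 0\right) 1 \cdot 5,K{\left(3,0 \right)} \right)} \left(-461 - 950\right) = \left(2 \left(-4 + 0\right) 1 \cdot 5 + 3 \left(-4 + 0\right)\right) \left(-461 - 950\right) = \left(2 \left(\left(-4\right) 1\right) 5 + 3 \left(-4\right)\right) \left(-1411\right) = \left(2 \left(-4\right) 5 - 12\right) \left(-1411\right) = \left(\left(-8\right) 5 - 12\right) \left(-1411\right) = \left(-40 - 12\right) \left(-1411\right) = \left(-52\right) \left(-1411\right) = 73372$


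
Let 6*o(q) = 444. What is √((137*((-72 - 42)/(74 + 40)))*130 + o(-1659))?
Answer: 2*I*√4434 ≈ 133.18*I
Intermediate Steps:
o(q) = 74 (o(q) = (⅙)*444 = 74)
√((137*((-72 - 42)/(74 + 40)))*130 + o(-1659)) = √((137*((-72 - 42)/(74 + 40)))*130 + 74) = √((137*(-114/114))*130 + 74) = √((137*(-114*1/114))*130 + 74) = √((137*(-1))*130 + 74) = √(-137*130 + 74) = √(-17810 + 74) = √(-17736) = 2*I*√4434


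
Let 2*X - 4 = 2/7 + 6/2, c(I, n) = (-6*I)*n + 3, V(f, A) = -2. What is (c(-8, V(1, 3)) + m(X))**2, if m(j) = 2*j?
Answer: 360000/49 ≈ 7346.9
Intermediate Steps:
c(I, n) = 3 - 6*I*n (c(I, n) = -6*I*n + 3 = 3 - 6*I*n)
X = 51/14 (X = 2 + (2/7 + 6/2)/2 = 2 + (2*(1/7) + 6*(1/2))/2 = 2 + (2/7 + 3)/2 = 2 + (1/2)*(23/7) = 2 + 23/14 = 51/14 ≈ 3.6429)
(c(-8, V(1, 3)) + m(X))**2 = ((3 - 6*(-8)*(-2)) + 2*(51/14))**2 = ((3 - 96) + 51/7)**2 = (-93 + 51/7)**2 = (-600/7)**2 = 360000/49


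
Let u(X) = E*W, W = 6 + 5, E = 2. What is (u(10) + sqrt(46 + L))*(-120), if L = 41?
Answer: -2640 - 120*sqrt(87) ≈ -3759.3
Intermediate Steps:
W = 11
u(X) = 22 (u(X) = 2*11 = 22)
(u(10) + sqrt(46 + L))*(-120) = (22 + sqrt(46 + 41))*(-120) = (22 + sqrt(87))*(-120) = -2640 - 120*sqrt(87)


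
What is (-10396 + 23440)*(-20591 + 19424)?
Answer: -15222348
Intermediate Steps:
(-10396 + 23440)*(-20591 + 19424) = 13044*(-1167) = -15222348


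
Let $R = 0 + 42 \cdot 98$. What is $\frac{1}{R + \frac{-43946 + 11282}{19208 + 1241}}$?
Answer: $\frac{20449}{84135420} \approx 0.00024305$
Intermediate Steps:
$R = 4116$ ($R = 0 + 4116 = 4116$)
$\frac{1}{R + \frac{-43946 + 11282}{19208 + 1241}} = \frac{1}{4116 + \frac{-43946 + 11282}{19208 + 1241}} = \frac{1}{4116 - \frac{32664}{20449}} = \frac{1}{\frac{84135420}{20449}} = \frac{20449}{84135420}$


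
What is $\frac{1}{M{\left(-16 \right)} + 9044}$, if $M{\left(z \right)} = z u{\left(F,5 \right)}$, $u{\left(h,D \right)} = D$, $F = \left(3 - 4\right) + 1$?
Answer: $\frac{1}{8964} \approx 0.00011156$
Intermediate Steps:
$F = 0$ ($F = -1 + 1 = 0$)
$M{\left(z \right)} = 5 z$ ($M{\left(z \right)} = z 5 = 5 z$)
$\frac{1}{M{\left(-16 \right)} + 9044} = \frac{1}{5 \left(-16\right) + 9044} = \frac{1}{-80 + 9044} = \frac{1}{8964}$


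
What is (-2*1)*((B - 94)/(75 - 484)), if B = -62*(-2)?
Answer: 60/409 ≈ 0.14670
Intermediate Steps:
B = 124
(-2*1)*((B - 94)/(75 - 484)) = (-2*1)*((124 - 94)/(75 - 484)) = -60/(-409) = -60*(-1)/409 = -2*(-30/409) = 60/409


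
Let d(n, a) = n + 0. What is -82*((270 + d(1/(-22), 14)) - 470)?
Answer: 180441/11 ≈ 16404.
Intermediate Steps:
d(n, a) = n
-82*((270 + d(1/(-22), 14)) - 470) = -82*((270 + 1/(-22)) - 470) = -82*((270 - 1/22) - 470) = -82*(5939/22 - 470) = -82*(-4401/22) = 180441/11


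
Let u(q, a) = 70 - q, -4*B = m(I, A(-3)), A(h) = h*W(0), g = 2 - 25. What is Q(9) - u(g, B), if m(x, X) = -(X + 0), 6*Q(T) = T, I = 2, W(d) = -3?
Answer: -183/2 ≈ -91.500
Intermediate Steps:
g = -23
A(h) = -3*h (A(h) = h*(-3) = -3*h)
Q(T) = T/6
m(x, X) = -X
B = 9/4 (B = -(-1)*(-3*(-3))/4 = -(-1)*9/4 = -1/4*(-9) = 9/4 ≈ 2.2500)
Q(9) - u(g, B) = (1/6)*9 - (70 - 1*(-23)) = 3/2 - (70 + 23) = 3/2 - 1*93 = 3/2 - 93 = -183/2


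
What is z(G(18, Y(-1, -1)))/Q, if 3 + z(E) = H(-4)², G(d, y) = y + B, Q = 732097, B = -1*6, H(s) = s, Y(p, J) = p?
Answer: 13/732097 ≈ 1.7757e-5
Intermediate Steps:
B = -6
G(d, y) = -6 + y (G(d, y) = y - 6 = -6 + y)
z(E) = 13 (z(E) = -3 + (-4)² = -3 + 16 = 13)
z(G(18, Y(-1, -1)))/Q = 13/732097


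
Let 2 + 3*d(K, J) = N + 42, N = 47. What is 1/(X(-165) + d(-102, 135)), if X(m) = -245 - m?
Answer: -1/51 ≈ -0.019608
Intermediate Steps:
d(K, J) = 29 (d(K, J) = -⅔ + (47 + 42)/3 = -⅔ + (⅓)*89 = -⅔ + 89/3 = 29)
1/(X(-165) + d(-102, 135)) = 1/((-245 - 1*(-165)) + 29) = 1/((-245 + 165) + 29) = 1/(-80 + 29) = 1/(-51) = -1/51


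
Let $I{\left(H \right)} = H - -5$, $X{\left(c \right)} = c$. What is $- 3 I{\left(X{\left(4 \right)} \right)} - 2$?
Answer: $-29$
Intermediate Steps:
$I{\left(H \right)} = 5 + H$ ($I{\left(H \right)} = H + 5 = 5 + H$)
$- 3 I{\left(X{\left(4 \right)} \right)} - 2 = - 3 \left(5 + 4\right) - 2 = \left(-3\right) 9 - 2 = -27 - 2 = -29$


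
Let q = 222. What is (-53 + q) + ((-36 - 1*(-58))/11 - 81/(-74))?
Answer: 12735/74 ≈ 172.09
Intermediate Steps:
(-53 + q) + ((-36 - 1*(-58))/11 - 81/(-74)) = (-53 + 222) + ((-36 - 1*(-58))/11 - 81/(-74)) = 169 + ((-36 + 58)*(1/11) - 81*(-1/74)) = 169 + (22*(1/11) + 81/74) = 169 + (2 + 81/74) = 169 + 229/74 = 12735/74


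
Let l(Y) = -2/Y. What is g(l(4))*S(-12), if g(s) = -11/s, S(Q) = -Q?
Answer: 264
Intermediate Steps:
g(l(4))*S(-12) = (-11/((-2/4)))*(-1*(-12)) = -11/((-2*1/4))*12 = -11/(-1/2)*12 = -11*(-2)*12 = 22*12 = 264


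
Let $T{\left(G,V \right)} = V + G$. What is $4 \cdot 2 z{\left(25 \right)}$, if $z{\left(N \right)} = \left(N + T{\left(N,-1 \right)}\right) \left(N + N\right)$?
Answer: $19600$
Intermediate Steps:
$T{\left(G,V \right)} = G + V$
$z{\left(N \right)} = 2 N \left(-1 + 2 N\right)$ ($z{\left(N \right)} = \left(N + \left(N - 1\right)\right) \left(N + N\right) = \left(N + \left(-1 + N\right)\right) 2 N = \left(-1 + 2 N\right) 2 N = 2 N \left(-1 + 2 N\right)$)
$4 \cdot 2 z{\left(25 \right)} = 4 \cdot 2 \cdot 2 \cdot 25 \left(-1 + 2 \cdot 25\right) = 8 \cdot 2 \cdot 25 \left(-1 + 50\right) = 8 \cdot 2 \cdot 25 \cdot 49 = 8 \cdot 2450 = 19600$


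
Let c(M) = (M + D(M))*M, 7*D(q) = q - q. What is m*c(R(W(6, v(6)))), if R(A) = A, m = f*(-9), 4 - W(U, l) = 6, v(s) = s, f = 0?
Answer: 0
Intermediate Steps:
W(U, l) = -2 (W(U, l) = 4 - 1*6 = 4 - 6 = -2)
D(q) = 0 (D(q) = (q - q)/7 = (⅐)*0 = 0)
m = 0 (m = 0*(-9) = 0)
c(M) = M² (c(M) = (M + 0)*M = M*M = M²)
m*c(R(W(6, v(6)))) = 0*(-2)² = 0*4 = 0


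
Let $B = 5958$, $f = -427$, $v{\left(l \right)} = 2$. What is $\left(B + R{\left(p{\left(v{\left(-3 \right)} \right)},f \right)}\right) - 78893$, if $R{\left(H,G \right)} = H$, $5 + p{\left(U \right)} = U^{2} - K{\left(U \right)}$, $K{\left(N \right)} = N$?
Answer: $-72938$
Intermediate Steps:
$p{\left(U \right)} = -5 + U^{2} - U$ ($p{\left(U \right)} = -5 + \left(U^{2} - U\right) = -5 + U^{2} - U$)
$\left(B + R{\left(p{\left(v{\left(-3 \right)} \right)},f \right)}\right) - 78893 = \left(5958 - \left(7 - 4\right)\right) - 78893 = \left(5958 - 3\right) - 78893 = 5955 - 78893 = -72938$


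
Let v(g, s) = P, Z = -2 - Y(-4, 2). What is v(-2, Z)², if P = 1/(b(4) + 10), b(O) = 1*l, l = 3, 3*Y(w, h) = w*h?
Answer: 1/169 ≈ 0.0059172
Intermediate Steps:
Y(w, h) = h*w/3 (Y(w, h) = (w*h)/3 = (h*w)/3 = h*w/3)
b(O) = 3 (b(O) = 1*3 = 3)
Z = ⅔ (Z = -2 - 2*(-4)/3 = -2 - 1*(-8/3) = -2 + 8/3 = ⅔ ≈ 0.66667)
P = 1/13 (P = 1/(3 + 10) = 1/13 ≈ 0.076923)
v(g, s) = 1/13
v(-2, Z)² = (1/13)² = 1/169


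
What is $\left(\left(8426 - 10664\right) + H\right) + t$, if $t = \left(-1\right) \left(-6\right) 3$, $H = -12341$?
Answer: $-14561$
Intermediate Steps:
$t = 18$ ($t = 6 \cdot 3 = 18$)
$\left(\left(8426 - 10664\right) + H\right) + t = \left(\left(8426 - 10664\right) - 12341\right) + 18 = \left(-2238 - 12341\right) + 18 = -14579 + 18 = -14561$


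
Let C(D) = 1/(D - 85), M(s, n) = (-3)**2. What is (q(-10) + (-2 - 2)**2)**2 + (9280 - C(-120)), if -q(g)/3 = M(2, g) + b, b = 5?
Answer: 2040981/205 ≈ 9956.0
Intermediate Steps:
M(s, n) = 9
q(g) = -42 (q(g) = -3*(9 + 5) = -3*14 = -42)
C(D) = 1/(-85 + D)
(q(-10) + (-2 - 2)**2)**2 + (9280 - C(-120)) = (-42 + (-2 - 2)**2)**2 + (9280 - 1/(-85 - 120)) = (-42 + (-4)**2)**2 + (9280 - 1/(-205)) = (-42 + 16)**2 + (9280 - 1*(-1/205)) = (-26)**2 + (9280 + 1/205) = 676 + 1902401/205 = 2040981/205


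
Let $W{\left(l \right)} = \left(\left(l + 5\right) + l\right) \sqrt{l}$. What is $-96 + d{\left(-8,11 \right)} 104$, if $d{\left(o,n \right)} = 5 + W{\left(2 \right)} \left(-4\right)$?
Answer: $424 - 3744 \sqrt{2} \approx -4870.8$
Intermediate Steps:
$W{\left(l \right)} = \sqrt{l} \left(5 + 2 l\right)$ ($W{\left(l \right)} = \left(\left(5 + l\right) + l\right) \sqrt{l} = \left(5 + 2 l\right) \sqrt{l} = \sqrt{l} \left(5 + 2 l\right)$)
$d{\left(o,n \right)} = 5 - 36 \sqrt{2}$ ($d{\left(o,n \right)} = 5 + \sqrt{2} \left(5 + 2 \cdot 2\right) \left(-4\right) = 5 + \sqrt{2} \left(5 + 4\right) \left(-4\right) = 5 + \sqrt{2} \cdot 9 \left(-4\right) = 5 + 9 \sqrt{2} \left(-4\right) = 5 - 36 \sqrt{2}$)
$-96 + d{\left(-8,11 \right)} 104 = -96 + \left(5 - 36 \sqrt{2}\right) 104 = -96 + \left(520 - 3744 \sqrt{2}\right) = 424 - 3744 \sqrt{2}$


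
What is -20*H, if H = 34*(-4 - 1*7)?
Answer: 7480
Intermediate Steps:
H = -374 (H = 34*(-4 - 7) = 34*(-11) = -374)
-20*H = -20*(-374) = 7480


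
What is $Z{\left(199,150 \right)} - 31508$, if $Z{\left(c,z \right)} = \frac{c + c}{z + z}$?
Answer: $- \frac{4726001}{150} \approx -31507.0$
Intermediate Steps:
$Z{\left(c,z \right)} = \frac{c}{z}$ ($Z{\left(c,z \right)} = \frac{2 c}{2 z} = 2 c \frac{1}{2 z} = \frac{c}{z}$)
$Z{\left(199,150 \right)} - 31508 = \frac{199}{150} - 31508 = - \frac{4726001}{150}$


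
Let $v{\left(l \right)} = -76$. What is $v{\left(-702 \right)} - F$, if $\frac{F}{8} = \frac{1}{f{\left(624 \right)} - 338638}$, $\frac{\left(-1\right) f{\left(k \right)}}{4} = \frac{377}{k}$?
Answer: $- \frac{308839964}{4063685} \approx -76.0$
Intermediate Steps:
$f{\left(k \right)} = - \frac{1508}{k}$ ($f{\left(k \right)} = - 4 \frac{377}{k} = - \frac{1508}{k}$)
$F = - \frac{96}{4063685}$ ($F = \frac{8}{- \frac{1508}{624} - 338638} = \frac{8}{\left(-1508\right) \frac{1}{624} - 338638} = \frac{8}{- \frac{29}{12} - 338638} = \frac{8}{- \frac{4063685}{12}} = 8 \left(- \frac{12}{4063685}\right) = - \frac{96}{4063685} \approx -2.3624 \cdot 10^{-5}$)
$v{\left(-702 \right)} - F = -76 - - \frac{96}{4063685} = -76 + \frac{96}{4063685} = - \frac{308839964}{4063685}$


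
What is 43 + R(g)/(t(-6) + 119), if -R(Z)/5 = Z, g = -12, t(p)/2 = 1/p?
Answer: 3872/89 ≈ 43.506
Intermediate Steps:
t(p) = 2/p
R(Z) = -5*Z
43 + R(g)/(t(-6) + 119) = 43 + (-5*(-12))/(2/(-6) + 119) = 43 + 60/(2*(-⅙) + 119) = 43 + 60/(-⅓ + 119) = 43 + 60/(356/3) = 43 + (3/356)*60 = 43 + 45/89 = 3872/89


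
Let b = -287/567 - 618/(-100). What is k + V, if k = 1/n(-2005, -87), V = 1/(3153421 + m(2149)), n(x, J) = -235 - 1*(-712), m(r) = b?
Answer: 12773309879/6091947319833 ≈ 0.0020968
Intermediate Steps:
b = 22979/4050 (b = -287*1/567 - 618*(-1/100) = -41/81 + 309/50 = 22979/4050 ≈ 5.6738)
m(r) = 22979/4050
n(x, J) = 477 (n(x, J) = -235 + 712 = 477)
V = 4050/12771378029 (V = 1/(3153421 + 22979/4050) = 1/(12771378029/4050) = 4050/12771378029 ≈ 3.1712e-7)
k = 1/477 ≈ 0.0020964
k + V = 1/477 + 4050/12771378029 = 12773309879/6091947319833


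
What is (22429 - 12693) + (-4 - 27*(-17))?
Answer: 10191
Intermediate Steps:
(22429 - 12693) + (-4 - 27*(-17)) = 9736 + (-4 + 459) = 9736 + 455 = 10191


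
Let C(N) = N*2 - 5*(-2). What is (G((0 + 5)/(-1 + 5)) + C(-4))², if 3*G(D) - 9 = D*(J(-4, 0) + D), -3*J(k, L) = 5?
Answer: 483025/20736 ≈ 23.294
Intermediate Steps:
J(k, L) = -5/3 (J(k, L) = -⅓*5 = -5/3)
C(N) = 10 + 2*N (C(N) = 2*N + 10 = 10 + 2*N)
G(D) = 3 + D*(-5/3 + D)/3 (G(D) = 3 + (D*(-5/3 + D))/3 = 3 + D*(-5/3 + D)/3)
(G((0 + 5)/(-1 + 5)) + C(-4))² = ((3 - 5*(0 + 5)/(9*(-1 + 5)) + ((0 + 5)/(-1 + 5))²/3) + (10 + 2*(-4)))² = ((3 - 25/(9*4) + (5/4)²/3) + (10 - 8))² = ((3 - 25/(9*4) + (5*(¼))²/3) + 2)² = ((3 - 5/9*5/4 + (5/4)²/3) + 2)² = ((3 - 25/36 + (⅓)*(25/16)) + 2)² = ((3 - 25/36 + 25/48) + 2)² = (407/144 + 2)² = (695/144)² = 483025/20736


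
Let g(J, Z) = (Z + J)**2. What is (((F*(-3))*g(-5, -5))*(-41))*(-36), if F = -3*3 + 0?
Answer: 3985200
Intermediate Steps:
g(J, Z) = (J + Z)**2
F = -9 (F = -9 + 0 = -9)
(((F*(-3))*g(-5, -5))*(-41))*(-36) = (((-9*(-3))*(-5 - 5)**2)*(-41))*(-36) = ((27*(-10)**2)*(-41))*(-36) = ((27*100)*(-41))*(-36) = (2700*(-41))*(-36) = -110700*(-36) = 3985200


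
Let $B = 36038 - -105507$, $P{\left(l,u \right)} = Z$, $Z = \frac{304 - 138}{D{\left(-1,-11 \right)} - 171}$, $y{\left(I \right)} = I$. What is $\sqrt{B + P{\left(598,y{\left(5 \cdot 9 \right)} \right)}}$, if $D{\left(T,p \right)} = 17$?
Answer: $\frac{\sqrt{839213914}}{77} \approx 376.22$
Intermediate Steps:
$Z = - \frac{83}{77}$ ($Z = \frac{304 - 138}{17 - 171} = \frac{166}{-154} = 166 \left(- \frac{1}{154}\right) = - \frac{83}{77} \approx -1.0779$)
$P{\left(l,u \right)} = - \frac{83}{77}$
$B = 141545$ ($B = 36038 + 105507 = 141545$)
$\sqrt{B + P{\left(598,y{\left(5 \cdot 9 \right)} \right)}} = \sqrt{141545 - \frac{83}{77}} = \sqrt{\frac{10898882}{77}} = \frac{\sqrt{839213914}}{77}$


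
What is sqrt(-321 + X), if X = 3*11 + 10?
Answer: I*sqrt(278) ≈ 16.673*I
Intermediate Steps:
X = 43 (X = 33 + 10 = 43)
sqrt(-321 + X) = sqrt(-321 + 43) = sqrt(-278) = I*sqrt(278)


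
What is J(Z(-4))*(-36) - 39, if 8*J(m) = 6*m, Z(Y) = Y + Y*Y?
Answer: -363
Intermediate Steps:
Z(Y) = Y + Y**2
J(m) = 3*m/4 (J(m) = (6*m)/8 = 3*m/4)
J(Z(-4))*(-36) - 39 = (3*(-4*(1 - 4))/4)*(-36) - 39 = (3*(-4*(-3))/4)*(-36) - 39 = ((3/4)*12)*(-36) - 39 = 9*(-36) - 39 = -324 - 39 = -363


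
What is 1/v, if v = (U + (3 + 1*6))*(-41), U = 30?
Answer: -1/1599 ≈ -0.00062539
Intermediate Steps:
v = -1599 (v = (30 + (3 + 1*6))*(-41) = (30 + (3 + 6))*(-41) = (30 + 9)*(-41) = 39*(-41) = -1599)
1/v = 1/(-1599) = -1/1599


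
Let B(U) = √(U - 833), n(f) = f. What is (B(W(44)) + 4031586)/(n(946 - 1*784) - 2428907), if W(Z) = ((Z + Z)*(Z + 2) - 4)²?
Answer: -4031586/2428745 - √16353103/2428745 ≈ -1.6616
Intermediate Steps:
W(Z) = (-4 + 2*Z*(2 + Z))² (W(Z) = ((2*Z)*(2 + Z) - 4)² = (2*Z*(2 + Z) - 4)² = (-4 + 2*Z*(2 + Z))²)
B(U) = √(-833 + U)
(B(W(44)) + 4031586)/(n(946 - 1*784) - 2428907) = (√(-833 + 4*(-2 + 44² + 2*44)²) + 4031586)/((946 - 1*784) - 2428907) = (√(-833 + 4*(-2 + 1936 + 88)²) + 4031586)/((946 - 784) - 2428907) = (√(-833 + 4*2022²) + 4031586)/(162 - 2428907) = (√(-833 + 4*4088484) + 4031586)/(-2428745) = (√(-833 + 16353936) + 4031586)*(-1/2428745) = (√16353103 + 4031586)*(-1/2428745) = (4031586 + √16353103)*(-1/2428745) = -4031586/2428745 - √16353103/2428745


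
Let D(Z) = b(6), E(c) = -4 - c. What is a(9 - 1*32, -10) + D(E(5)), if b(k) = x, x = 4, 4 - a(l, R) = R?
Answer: 18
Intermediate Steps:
a(l, R) = 4 - R
b(k) = 4
D(Z) = 4
a(9 - 1*32, -10) + D(E(5)) = (4 - 1*(-10)) + 4 = (4 + 10) + 4 = 14 + 4 = 18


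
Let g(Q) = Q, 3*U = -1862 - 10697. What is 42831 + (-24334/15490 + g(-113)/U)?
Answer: 4165997847307/97269455 ≈ 42829.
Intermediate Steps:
U = -12559/3 (U = (-1862 - 10697)/3 = (1/3)*(-12559) = -12559/3 ≈ -4186.3)
42831 + (-24334/15490 + g(-113)/U) = 42831 + (-24334/15490 - 113/(-12559/3)) = 42831 + (-24334*1/15490 - 113*(-3/12559)) = 42831 + (-12167/7745 + 339/12559) = 42831 - 150179798/97269455 = 4165997847307/97269455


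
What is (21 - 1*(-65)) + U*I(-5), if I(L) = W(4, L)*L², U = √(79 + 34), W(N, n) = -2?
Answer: 86 - 50*√113 ≈ -445.51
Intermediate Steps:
U = √113 ≈ 10.630
I(L) = -2*L²
(21 - 1*(-65)) + U*I(-5) = (21 - 1*(-65)) + √113*(-2*(-5)²) = (21 + 65) + √113*(-2*25) = 86 + √113*(-50) = 86 - 50*√113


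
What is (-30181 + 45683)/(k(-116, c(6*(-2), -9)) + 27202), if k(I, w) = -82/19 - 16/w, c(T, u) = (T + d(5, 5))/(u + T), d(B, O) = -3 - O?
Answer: 736345/1291092 ≈ 0.57033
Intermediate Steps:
c(T, u) = (-8 + T)/(T + u) (c(T, u) = (T + (-3 - 1*5))/(u + T) = (T + (-3 - 5))/(T + u) = (T - 8)/(T + u) = (-8 + T)/(T + u))
k(I, w) = -82/19 - 16/w (k(I, w) = -82*1/19 - 16/w = -82/19 - 16/w)
(-30181 + 45683)/(k(-116, c(6*(-2), -9)) + 27202) = (-30181 + 45683)/((-82/19 - 16*(6*(-2) - 9)/(-8 + 6*(-2))) + 27202) = 15502/((-82/19 - 16*(-12 - 9)/(-8 - 12)) + 27202) = 15502/((-82/19 - 16/(-20/(-21))) + 27202) = 15502/((-82/19 - 16/((-1/21*(-20)))) + 27202) = 15502/((-82/19 - 16/20/21) + 27202) = 15502/((-82/19 - 16*21/20) + 27202) = 15502/((-82/19 - 84/5) + 27202) = 15502/(-2006/95 + 27202) = 15502/(2582184/95) = 15502*(95/2582184) = 736345/1291092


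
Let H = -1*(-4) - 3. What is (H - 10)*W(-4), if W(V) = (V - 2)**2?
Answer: -324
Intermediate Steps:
H = 1 (H = 4 - 3 = 1)
W(V) = (-2 + V)**2
(H - 10)*W(-4) = (1 - 10)*(-2 - 4)**2 = -9*(-6)**2 = -9*36 = -324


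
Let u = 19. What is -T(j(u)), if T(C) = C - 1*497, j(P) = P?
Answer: 478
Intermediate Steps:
T(C) = -497 + C (T(C) = C - 497 = -497 + C)
-T(j(u)) = -(-497 + 19) = -1*(-478) = 478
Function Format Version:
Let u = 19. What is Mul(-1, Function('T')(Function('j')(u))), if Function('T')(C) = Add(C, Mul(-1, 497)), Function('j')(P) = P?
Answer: 478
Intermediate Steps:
Function('T')(C) = Add(-497, C) (Function('T')(C) = Add(C, -497) = Add(-497, C))
Mul(-1, Function('T')(Function('j')(u))) = Mul(-1, Add(-497, 19)) = Mul(-1, -478) = 478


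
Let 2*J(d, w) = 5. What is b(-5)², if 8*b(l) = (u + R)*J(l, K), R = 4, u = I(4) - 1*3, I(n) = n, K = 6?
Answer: 625/256 ≈ 2.4414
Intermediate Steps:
J(d, w) = 5/2 (J(d, w) = (½)*5 = 5/2)
u = 1 (u = 4 - 1*3 = 4 - 3 = 1)
b(l) = 25/16 (b(l) = ((1 + 4)*(5/2))/8 = (5*(5/2))/8 = (⅛)*(25/2) = 25/16)
b(-5)² = (25/16)² = 625/256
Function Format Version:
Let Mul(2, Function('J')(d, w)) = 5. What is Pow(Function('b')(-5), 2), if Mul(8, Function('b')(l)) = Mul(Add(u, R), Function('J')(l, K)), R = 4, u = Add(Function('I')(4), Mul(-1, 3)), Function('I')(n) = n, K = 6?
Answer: Rational(625, 256) ≈ 2.4414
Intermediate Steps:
Function('J')(d, w) = Rational(5, 2) (Function('J')(d, w) = Mul(Rational(1, 2), 5) = Rational(5, 2))
u = 1 (u = Add(4, Mul(-1, 3)) = Add(4, -3) = 1)
Function('b')(l) = Rational(25, 16) (Function('b')(l) = Mul(Rational(1, 8), Mul(Add(1, 4), Rational(5, 2))) = Mul(Rational(1, 8), Mul(5, Rational(5, 2))) = Mul(Rational(1, 8), Rational(25, 2)) = Rational(25, 16))
Pow(Function('b')(-5), 2) = Pow(Rational(25, 16), 2) = Rational(625, 256)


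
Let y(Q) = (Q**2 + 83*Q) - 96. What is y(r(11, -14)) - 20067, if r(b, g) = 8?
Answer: -19435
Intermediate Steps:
y(Q) = -96 + Q**2 + 83*Q
y(r(11, -14)) - 20067 = (-96 + 8**2 + 83*8) - 20067 = (-96 + 64 + 664) - 20067 = 632 - 20067 = -19435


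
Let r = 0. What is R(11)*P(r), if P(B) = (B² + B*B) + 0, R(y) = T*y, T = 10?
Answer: 0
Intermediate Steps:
R(y) = 10*y
P(B) = 2*B² (P(B) = (B² + B²) + 0 = 2*B² + 0 = 2*B²)
R(11)*P(r) = (10*11)*(2*0²) = 110*(2*0) = 110*0 = 0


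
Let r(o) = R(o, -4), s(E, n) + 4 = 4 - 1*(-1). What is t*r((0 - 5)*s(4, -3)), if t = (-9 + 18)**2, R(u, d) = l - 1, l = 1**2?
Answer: 0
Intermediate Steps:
l = 1
s(E, n) = 1 (s(E, n) = -4 + (4 - 1*(-1)) = -4 + (4 + 1) = -4 + 5 = 1)
R(u, d) = 0 (R(u, d) = 1 - 1 = 0)
r(o) = 0
t = 81 (t = 9**2 = 81)
t*r((0 - 5)*s(4, -3)) = 81*0 = 0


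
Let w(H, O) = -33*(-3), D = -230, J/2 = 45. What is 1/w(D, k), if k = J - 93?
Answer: 1/99 ≈ 0.010101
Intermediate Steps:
J = 90 (J = 2*45 = 90)
k = -3 (k = 90 - 93 = -3)
w(H, O) = 99
1/w(D, k) = 1/99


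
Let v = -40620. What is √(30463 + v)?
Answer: I*√10157 ≈ 100.78*I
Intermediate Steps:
√(30463 + v) = √(30463 - 40620) = √(-10157) = I*√10157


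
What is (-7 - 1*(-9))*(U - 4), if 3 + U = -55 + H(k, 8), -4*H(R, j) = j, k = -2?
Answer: -128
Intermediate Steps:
H(R, j) = -j/4
U = -60 (U = -3 + (-55 - ¼*8) = -3 + (-55 - 2) = -3 - 57 = -60)
(-7 - 1*(-9))*(U - 4) = (-7 - 1*(-9))*(-60 - 4) = (-7 + 9)*(-64) = 2*(-64) = -128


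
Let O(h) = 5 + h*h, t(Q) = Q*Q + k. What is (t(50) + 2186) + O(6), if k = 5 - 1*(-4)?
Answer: 4736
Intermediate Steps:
k = 9 (k = 5 + 4 = 9)
t(Q) = 9 + Q² (t(Q) = Q*Q + 9 = Q² + 9 = 9 + Q²)
O(h) = 5 + h²
(t(50) + 2186) + O(6) = ((9 + 50²) + 2186) + (5 + 6²) = ((9 + 2500) + 2186) + (5 + 36) = (2509 + 2186) + 41 = 4695 + 41 = 4736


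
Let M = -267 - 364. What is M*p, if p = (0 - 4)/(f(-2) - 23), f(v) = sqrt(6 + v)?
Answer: -2524/21 ≈ -120.19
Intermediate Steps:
p = 4/21 (p = (0 - 4)/(sqrt(6 - 2) - 23) = -4/(sqrt(4) - 23) = -4/(2 - 23) = -4/(-21) = -4*(-1/21) = 4/21 ≈ 0.19048)
M = -631
M*p = -631*4/21 = -2524/21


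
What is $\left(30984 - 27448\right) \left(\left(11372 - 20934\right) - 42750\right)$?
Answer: $-184975232$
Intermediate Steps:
$\left(30984 - 27448\right) \left(\left(11372 - 20934\right) - 42750\right) = 3536 \left(-9562 - 42750\right) = 3536 \left(-52312\right) = -184975232$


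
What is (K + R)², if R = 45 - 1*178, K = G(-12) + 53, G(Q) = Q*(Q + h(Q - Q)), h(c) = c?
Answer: 4096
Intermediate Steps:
G(Q) = Q² (G(Q) = Q*(Q + (Q - Q)) = Q*(Q + 0) = Q*Q = Q²)
K = 197 (K = (-12)² + 53 = 144 + 53 = 197)
R = -133 (R = 45 - 178 = -133)
(K + R)² = (197 - 133)² = 64² = 4096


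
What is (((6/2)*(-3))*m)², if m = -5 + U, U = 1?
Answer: 1296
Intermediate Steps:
m = -4 (m = -5 + 1 = -4)
(((6/2)*(-3))*m)² = (((6/2)*(-3))*(-4))² = (((6*(½))*(-3))*(-4))² = ((3*(-3))*(-4))² = (-9*(-4))² = 36² = 1296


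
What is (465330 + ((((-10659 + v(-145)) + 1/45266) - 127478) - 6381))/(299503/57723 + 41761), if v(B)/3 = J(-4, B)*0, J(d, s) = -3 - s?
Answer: 838246247943939/109130428111796 ≈ 7.6811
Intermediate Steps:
v(B) = 0 (v(B) = 3*((-3 - B)*0) = 3*0 = 0)
(465330 + ((((-10659 + v(-145)) + 1/45266) - 127478) - 6381))/(299503/57723 + 41761) = (465330 + ((((-10659 + 0) + 1/45266) - 127478) - 6381))/(299503/57723 + 41761) = (465330 + (((-10659 + 1/45266) - 127478) - 6381))/(299503*(1/57723) + 41761) = (465330 + ((-482490293/45266 - 127478) - 6381))/(299503/57723 + 41761) = (465330 + (-6252909441/45266 - 6381))/(2410869706/57723) = (465330 - 6541751787/45266)*(57723/2410869706) = (14521875993/45266)*(57723/2410869706) = 838246247943939/109130428111796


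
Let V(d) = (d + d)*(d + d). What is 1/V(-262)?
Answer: 1/274576 ≈ 3.6420e-6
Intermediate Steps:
V(d) = 4*d² (V(d) = (2*d)*(2*d) = 4*d²)
1/V(-262) = 1/(4*(-262)²) = 1/(4*68644) = 1/274576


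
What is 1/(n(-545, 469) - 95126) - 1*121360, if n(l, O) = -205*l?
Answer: -2014454639/16599 ≈ -1.2136e+5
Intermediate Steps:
1/(n(-545, 469) - 95126) - 1*121360 = 1/(-205*(-545) - 95126) - 1*121360 = 1/(111725 - 95126) - 121360 = 1/16599 - 121360 = -2014454639/16599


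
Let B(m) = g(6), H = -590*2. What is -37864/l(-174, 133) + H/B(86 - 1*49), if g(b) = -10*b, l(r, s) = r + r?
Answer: 11177/87 ≈ 128.47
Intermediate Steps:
l(r, s) = 2*r
H = -1180
B(m) = -60 (B(m) = -10*6 = -60)
-37864/l(-174, 133) + H/B(86 - 1*49) = -37864/(2*(-174)) - 1180/(-60) = -37864/(-348) - 1180*(-1/60) = -37864*(-1/348) + 59/3 = 9466/87 + 59/3 = 11177/87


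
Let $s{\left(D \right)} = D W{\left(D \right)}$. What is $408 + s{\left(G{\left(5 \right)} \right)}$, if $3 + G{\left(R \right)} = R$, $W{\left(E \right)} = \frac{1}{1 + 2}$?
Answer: $\frac{1226}{3} \approx 408.67$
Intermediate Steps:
$W{\left(E \right)} = \frac{1}{3}$
$G{\left(R \right)} = -3 + R$
$s{\left(D \right)} = \frac{D}{3}$ ($s{\left(D \right)} = D \frac{1}{3} = \frac{D}{3}$)
$408 + s{\left(G{\left(5 \right)} \right)} = 408 + \frac{-3 + 5}{3} = 408 + \frac{1}{3} \cdot 2 = 408 + \frac{2}{3} = \frac{1226}{3}$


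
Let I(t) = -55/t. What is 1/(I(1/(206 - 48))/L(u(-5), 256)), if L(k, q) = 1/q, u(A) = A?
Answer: -1/2224640 ≈ -4.4951e-7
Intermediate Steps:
1/(I(1/(206 - 48))/L(u(-5), 256)) = 1/((-55/(1/(206 - 48)))/(1/256)) = 1/((-55/(1/158))/(1/256)) = 1/(-55/1/158*256) = 1/(-55*158*256) = 1/(-8690*256) = 1/(-2224640) = -1/2224640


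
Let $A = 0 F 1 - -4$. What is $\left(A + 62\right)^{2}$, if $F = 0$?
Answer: $4356$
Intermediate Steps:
$A = 4$ ($A = 0 \cdot 0 \cdot 1 - -4 = 0 \cdot 1 + 4 = 0 + 4 = 4$)
$\left(A + 62\right)^{2} = \left(4 + 62\right)^{2} = 66^{2} = 4356$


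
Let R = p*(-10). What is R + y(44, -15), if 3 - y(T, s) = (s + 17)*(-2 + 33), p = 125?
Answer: -1309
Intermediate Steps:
y(T, s) = -524 - 31*s (y(T, s) = 3 - (s + 17)*(-2 + 33) = 3 - (17 + s)*31 = 3 - (527 + 31*s) = 3 + (-527 - 31*s) = -524 - 31*s)
R = -1250 (R = 125*(-10) = -1250)
R + y(44, -15) = -1250 + (-524 - 31*(-15)) = -1250 + (-524 + 465) = -1250 - 59 = -1309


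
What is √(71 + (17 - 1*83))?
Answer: √5 ≈ 2.2361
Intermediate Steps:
√(71 + (17 - 1*83)) = √(71 + (17 - 83)) = √(71 - 66) = √5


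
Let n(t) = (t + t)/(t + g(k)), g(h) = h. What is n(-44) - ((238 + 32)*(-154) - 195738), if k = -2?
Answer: 5458358/23 ≈ 2.3732e+5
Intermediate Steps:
n(t) = 2*t/(-2 + t) (n(t) = (t + t)/(t - 2) = (2*t)/(-2 + t) = 2*t/(-2 + t))
n(-44) - ((238 + 32)*(-154) - 195738) = 2*(-44)/(-2 - 44) - ((238 + 32)*(-154) - 195738) = 2*(-44)/(-46) - (270*(-154) - 195738) = 2*(-44)*(-1/46) - (-41580 - 195738) = 44/23 - 1*(-237318) = 44/23 + 237318 = 5458358/23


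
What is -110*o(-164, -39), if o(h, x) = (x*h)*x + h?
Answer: 27456880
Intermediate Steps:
o(h, x) = h + h*x**2 (o(h, x) = (h*x)*x + h = h*x**2 + h = h + h*x**2)
-110*o(-164, -39) = -(-18040)*(1 + (-39)**2) = -(-18040)*(1 + 1521) = -(-18040)*1522 = -110*(-249608) = 27456880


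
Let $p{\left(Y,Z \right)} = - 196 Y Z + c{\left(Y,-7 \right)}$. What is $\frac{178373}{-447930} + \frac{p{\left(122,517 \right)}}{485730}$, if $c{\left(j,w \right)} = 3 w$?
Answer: $- \frac{1487880143}{57559005} \approx -25.85$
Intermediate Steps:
$p{\left(Y,Z \right)} = -21 - 196 Y Z$ ($p{\left(Y,Z \right)} = - 196 Y Z + 3 \left(-7\right) = - 196 Y Z - 21 = -21 - 196 Y Z$)
$\frac{178373}{-447930} + \frac{p{\left(122,517 \right)}}{485730} = \frac{178373}{-447930} + \frac{-21 - 23912 \cdot 517}{485730} = 178373 \left(- \frac{1}{447930}\right) + \left(-21 - 12362504\right) \frac{1}{485730} = - \frac{178373}{447930} - \frac{353215}{13878} = - \frac{1487880143}{57559005}$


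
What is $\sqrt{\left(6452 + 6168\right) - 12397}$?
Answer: $\sqrt{223} \approx 14.933$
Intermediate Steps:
$\sqrt{\left(6452 + 6168\right) - 12397} = \sqrt{12620 - 12397} = \sqrt{223}$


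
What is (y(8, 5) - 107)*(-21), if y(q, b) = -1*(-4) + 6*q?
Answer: 1155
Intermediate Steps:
y(q, b) = 4 + 6*q
(y(8, 5) - 107)*(-21) = ((4 + 6*8) - 107)*(-21) = ((4 + 48) - 107)*(-21) = (52 - 107)*(-21) = -55*(-21) = 1155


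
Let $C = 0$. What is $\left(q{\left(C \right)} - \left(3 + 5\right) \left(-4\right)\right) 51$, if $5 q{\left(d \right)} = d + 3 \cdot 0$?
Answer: $1632$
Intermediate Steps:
$q{\left(d \right)} = \frac{d}{5}$ ($q{\left(d \right)} = \frac{d + 3 \cdot 0}{5} = \frac{d + 0}{5} = \frac{d}{5}$)
$\left(q{\left(C \right)} - \left(3 + 5\right) \left(-4\right)\right) 51 = \left(\frac{1}{5} \cdot 0 - \left(3 + 5\right) \left(-4\right)\right) 51 = \left(0 - 8 \left(-4\right)\right) 51 = \left(0 - -32\right) 51 = \left(0 + 32\right) 51 = 32 \cdot 51 = 1632$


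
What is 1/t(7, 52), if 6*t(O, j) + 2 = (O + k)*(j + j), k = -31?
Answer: -3/1249 ≈ -0.0024019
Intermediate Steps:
t(O, j) = -1/3 + j*(-31 + O)/3 (t(O, j) = -1/3 + ((O - 31)*(j + j))/6 = -1/3 + ((-31 + O)*(2*j))/6 = -1/3 + (2*j*(-31 + O))/6 = -1/3 + j*(-31 + O)/3)
1/t(7, 52) = 1/(-1/3 - 31/3*52 + (1/3)*7*52) = 1/(-1/3 - 1612/3 + 364/3) = 1/(-1249/3) = -3/1249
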